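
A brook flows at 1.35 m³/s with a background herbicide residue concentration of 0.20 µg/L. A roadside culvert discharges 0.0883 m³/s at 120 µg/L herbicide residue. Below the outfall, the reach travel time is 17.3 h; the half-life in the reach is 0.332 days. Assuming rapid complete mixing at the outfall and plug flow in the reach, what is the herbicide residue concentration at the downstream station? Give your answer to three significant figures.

1.68 µg/L

Conservation of mass: C = (1.350·0.2000 + 0.08830·120.0) / 1.438 = 10.87/1.438 = 7.555 µg/L.
Half-life 0.332 d → k = ln 2 / 0.332 = 2.088 d⁻¹.
Applying C = C₀e^(−kt): 7.555 × 0.2220 = 1.677 µg/L.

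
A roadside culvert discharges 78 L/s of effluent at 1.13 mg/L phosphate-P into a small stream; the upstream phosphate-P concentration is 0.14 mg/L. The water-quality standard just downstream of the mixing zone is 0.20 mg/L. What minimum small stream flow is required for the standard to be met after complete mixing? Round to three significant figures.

1210 L/s

Set C_mix = 0.20: (Q·0.1400 + 78.00·1.130) / (Q + 78.00) = 0.20
→ Q = 78.00·(1.130 − 0.20)/(0.20 − 0.1400) = 1209 L/s.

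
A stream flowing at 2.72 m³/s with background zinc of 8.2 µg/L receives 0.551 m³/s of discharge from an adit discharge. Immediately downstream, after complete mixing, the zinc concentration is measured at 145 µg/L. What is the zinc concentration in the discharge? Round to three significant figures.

820 µg/L

Mass balance: 2.720·8.200 + 0.5510·Cₑ = 3.271·145.0
→ Cₑ = (3.271·145.0 − 2.720·8.200) / 0.5510 = 820.3 µg/L.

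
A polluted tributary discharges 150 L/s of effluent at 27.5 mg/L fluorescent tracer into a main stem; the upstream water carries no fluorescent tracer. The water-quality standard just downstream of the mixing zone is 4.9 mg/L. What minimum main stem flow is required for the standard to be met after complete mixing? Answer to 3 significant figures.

692 L/s

Set C_mix = 4.9: (Q·0 + 150.0·27.50) / (Q + 150.0) = 4.9
→ Q = 150.0·(27.50 − 4.9)/(4.9 − 0) = 691.8 L/s.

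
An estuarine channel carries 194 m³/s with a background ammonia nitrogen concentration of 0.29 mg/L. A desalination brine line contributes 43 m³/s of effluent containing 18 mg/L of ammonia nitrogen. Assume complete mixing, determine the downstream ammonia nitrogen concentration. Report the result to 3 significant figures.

Mixed concentration C = ΣQC/ΣQ = (194.0·0.2900 + 43.00·18.00) / 237.0 = 830.3/237.0 = 3.503 mg/L.

3.50 mg/L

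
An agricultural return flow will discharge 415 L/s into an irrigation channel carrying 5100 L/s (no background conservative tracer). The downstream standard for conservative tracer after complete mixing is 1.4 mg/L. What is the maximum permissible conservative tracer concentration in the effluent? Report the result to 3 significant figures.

At the limit, (Qr·Cr + Qe·Cₑ)/(Qr + Qe) = 1.4:
Cₑ = (5515·1.4 − 5100·0) / 415.0 = 18.60 mg/L.

18.6 mg/L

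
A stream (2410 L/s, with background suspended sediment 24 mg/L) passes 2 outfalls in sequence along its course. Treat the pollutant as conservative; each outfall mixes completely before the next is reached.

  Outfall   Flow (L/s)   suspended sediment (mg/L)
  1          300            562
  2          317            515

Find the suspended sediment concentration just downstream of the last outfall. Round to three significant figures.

129 mg/L

After outfall 1: Q = 2410 + 300.0 = 2710 L/s; C = (2410·24.00 + 300.0·562.0)/2710 = 83.56 mg/L.
After outfall 2: Q = 2710 + 317.0 = 3027 L/s; C = (2710·83.56 + 317.0·515.0)/3027 = 128.7 mg/L.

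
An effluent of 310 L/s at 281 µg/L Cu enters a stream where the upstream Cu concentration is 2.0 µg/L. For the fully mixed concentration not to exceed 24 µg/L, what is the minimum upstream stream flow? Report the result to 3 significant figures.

3620 L/s

Set C_mix = 24: (Q·2.000 + 310.0·281.0) / (Q + 310.0) = 24
→ Q = 310.0·(281.0 − 24)/(24 − 2.000) = 3621 L/s.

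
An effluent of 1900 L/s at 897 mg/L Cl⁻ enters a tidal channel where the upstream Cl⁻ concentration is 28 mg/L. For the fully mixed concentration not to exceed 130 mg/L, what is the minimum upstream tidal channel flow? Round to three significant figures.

14300 L/s

Set C_mix = 130: (Q·28.00 + 1900·897.0) / (Q + 1900) = 130
→ Q = 1900·(897.0 − 130)/(130 − 28.00) = 14290 L/s.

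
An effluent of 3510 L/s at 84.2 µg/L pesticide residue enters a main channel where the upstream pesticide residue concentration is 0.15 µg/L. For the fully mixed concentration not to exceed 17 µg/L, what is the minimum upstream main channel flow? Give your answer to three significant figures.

14000 L/s

Set C_mix = 17: (Q·0.1500 + 3510·84.20) / (Q + 3510) = 17
→ Q = 3510·(84.20 − 17)/(17 − 0.1500) = 14000 L/s.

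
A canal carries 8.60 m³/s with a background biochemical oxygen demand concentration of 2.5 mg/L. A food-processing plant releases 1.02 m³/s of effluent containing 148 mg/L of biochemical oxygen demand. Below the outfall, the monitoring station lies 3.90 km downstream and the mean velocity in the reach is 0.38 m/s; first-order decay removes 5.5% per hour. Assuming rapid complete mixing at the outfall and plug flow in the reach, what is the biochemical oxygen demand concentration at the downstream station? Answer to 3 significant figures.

Conservation of mass: C = (8.600·2.500 + 1.020·148.0) / 9.620 = 172.5/9.620 = 17.93 mg/L.
Travel time t = 3.90·1000 / 0.38 = 10260 s = 2.851 h.
5.5%/h lost → k = −ln(1 − 0.055) = 0.05657 h⁻¹.
Decay over the reach: 17.93·exp(−kt) = 17.93·0.8511 = 15.26 mg/L.

15.3 mg/L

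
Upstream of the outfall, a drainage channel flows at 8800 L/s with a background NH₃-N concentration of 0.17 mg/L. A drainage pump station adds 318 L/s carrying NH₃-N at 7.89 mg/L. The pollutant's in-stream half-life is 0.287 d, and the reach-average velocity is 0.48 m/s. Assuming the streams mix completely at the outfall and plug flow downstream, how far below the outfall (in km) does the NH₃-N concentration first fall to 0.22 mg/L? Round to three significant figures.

11.9 km

Conservation of mass: C = (8800·0.1700 + 318.0·7.890) / 9118 = 4005/9118 = 0.4392 mg/L.
Half-life 0.287 d → k = ln 2 / 0.287 = 2.415 d⁻¹.
Set 0.4392·exp(−k·t) = 0.22 → t = ln(0.4392/0.22)/k = 24740 s = 6.871 h.
Distance = v·t = 0.48·24740 = 11870 m = 11.87 km.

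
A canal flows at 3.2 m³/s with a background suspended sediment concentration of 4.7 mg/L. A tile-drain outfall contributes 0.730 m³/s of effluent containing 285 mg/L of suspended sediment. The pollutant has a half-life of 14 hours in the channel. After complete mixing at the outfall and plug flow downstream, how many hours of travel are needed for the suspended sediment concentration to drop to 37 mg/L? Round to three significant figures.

Mixed concentration C = ΣQC/ΣQ = (3.200·4.700 + 0.7300·285.0) / 3.930 = 223.1/3.930 = 56.77 mg/L.
Half-life 14 h → k = ln 2 / 14 = 0.04951 h⁻¹ = 1.188 d⁻¹.
56.77·exp(−k·t) = 37 → t = ln(56.77/37)/k = 31120 s = 8.645 h.

8.64 h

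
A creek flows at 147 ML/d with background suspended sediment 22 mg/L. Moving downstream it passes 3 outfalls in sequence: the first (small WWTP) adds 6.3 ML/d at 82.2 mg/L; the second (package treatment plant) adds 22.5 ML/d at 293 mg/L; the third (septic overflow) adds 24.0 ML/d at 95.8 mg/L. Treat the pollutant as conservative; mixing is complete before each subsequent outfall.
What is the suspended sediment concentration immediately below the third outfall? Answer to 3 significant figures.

After outfall 1: Q = 147.0 + 6.300 = 153.3 ML/d; C = (147.0·22.00 + 6.300·82.20)/153.3 = 24.47 mg/L.
After outfall 2: Q = 153.3 + 22.50 = 175.8 ML/d; C = (153.3·24.47 + 22.50·293.0)/175.8 = 58.84 mg/L.
After outfall 3: Q = 175.8 + 24.00 = 199.8 ML/d; C = (175.8·58.84 + 24.00·95.80)/199.8 = 63.28 mg/L.

63.3 mg/L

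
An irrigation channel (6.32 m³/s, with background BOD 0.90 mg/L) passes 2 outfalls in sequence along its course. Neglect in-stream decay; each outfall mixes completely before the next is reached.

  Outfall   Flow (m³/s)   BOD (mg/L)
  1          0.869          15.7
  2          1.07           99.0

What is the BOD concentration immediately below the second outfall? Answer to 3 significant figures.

15.2 mg/L

After outfall 1: Q = 6.320 + 0.8690 = 7.189 m³/s; C = (6.320·0.9000 + 0.8690·15.70)/7.189 = 2.689 mg/L.
After outfall 2: Q = 7.189 + 1.070 = 8.259 m³/s; C = (7.189·2.689 + 1.070·99.00)/8.259 = 15.17 mg/L.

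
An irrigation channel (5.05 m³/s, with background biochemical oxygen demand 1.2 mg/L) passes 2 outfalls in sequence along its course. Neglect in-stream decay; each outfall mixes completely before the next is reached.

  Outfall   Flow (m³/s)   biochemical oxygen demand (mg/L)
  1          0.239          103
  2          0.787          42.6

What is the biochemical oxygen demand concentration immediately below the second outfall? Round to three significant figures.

Below outfall 1: Q → 5.289 m³/s, C = (5.050·1.200 + 0.2390·103.0)/5.289 = 5.800 mg/L.
Below outfall 2: Q → 6.076 m³/s, C = (5.289·5.800 + 0.7870·42.60)/6.076 = 10.57 mg/L.

10.6 mg/L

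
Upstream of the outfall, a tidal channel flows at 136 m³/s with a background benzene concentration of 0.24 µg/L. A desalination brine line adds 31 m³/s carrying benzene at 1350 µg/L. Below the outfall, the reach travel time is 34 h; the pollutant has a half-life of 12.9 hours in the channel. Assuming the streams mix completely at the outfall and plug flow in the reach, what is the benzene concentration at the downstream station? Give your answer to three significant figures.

40.4 µg/L

Mass balance: C = (136.0·0.2400 + 31.00·1350) / 167.0 = 41880/167.0 = 250.8 µg/L.
Half-life 12.9 h → k = ln 2 / 12.9 = 0.05373 h⁻¹ = 1.290 d⁻¹.
Decay over the reach: 250.8·exp(−kt) = 250.8·0.1609 = 40.36 µg/L.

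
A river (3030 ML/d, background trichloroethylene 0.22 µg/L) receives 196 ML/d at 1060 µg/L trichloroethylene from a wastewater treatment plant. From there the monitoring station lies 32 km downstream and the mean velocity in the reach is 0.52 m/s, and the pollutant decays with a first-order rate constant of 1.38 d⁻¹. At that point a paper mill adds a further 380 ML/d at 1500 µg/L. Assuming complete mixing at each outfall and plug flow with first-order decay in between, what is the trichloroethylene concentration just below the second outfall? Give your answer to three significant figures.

180 µg/L

After mixing, C = (3030·0.2200 + 196.0·1060) / 3226 = 208400/3226 = 64.61 µg/L; combined flow 3226 ML/d.
Travel time t = 32·1000 / 0.52 = 61540 s = 17.09 h.
Applying C = C₀e^(−kt): 64.61 × 0.3742 = 24.18 µg/L.
At the second outfall, C = (3226·24.18 + 380.0·1500) / (3226 + 380.0) = 179.7 µg/L.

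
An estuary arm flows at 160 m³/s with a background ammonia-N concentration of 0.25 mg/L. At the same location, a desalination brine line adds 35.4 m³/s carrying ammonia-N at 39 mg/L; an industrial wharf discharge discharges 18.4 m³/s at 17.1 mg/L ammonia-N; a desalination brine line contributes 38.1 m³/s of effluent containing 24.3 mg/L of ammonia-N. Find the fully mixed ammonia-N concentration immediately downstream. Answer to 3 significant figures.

10.6 mg/L

Mixed concentration C = ΣQC/ΣQ = (160.0·0.2500 + 35.40·39.00 + 18.40·17.10 + 38.10·24.30) / 251.9 = 2661/251.9 = 10.56 mg/L.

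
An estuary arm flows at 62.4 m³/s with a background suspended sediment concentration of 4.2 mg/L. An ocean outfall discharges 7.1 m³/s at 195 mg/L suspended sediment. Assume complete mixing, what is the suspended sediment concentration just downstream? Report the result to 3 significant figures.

After mixing, C = (62.40·4.200 + 7.100·195.0) / 69.50 = 1647/69.50 = 23.69 mg/L.

23.7 mg/L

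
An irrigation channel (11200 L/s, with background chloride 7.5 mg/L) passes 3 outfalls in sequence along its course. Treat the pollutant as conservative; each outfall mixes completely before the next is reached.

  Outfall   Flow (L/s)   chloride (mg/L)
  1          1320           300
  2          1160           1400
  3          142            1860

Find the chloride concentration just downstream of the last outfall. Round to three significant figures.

Below outfall 1: Q → 12520 L/s, C = (11200·7.500 + 1320·300.0)/12520 = 38.34 mg/L.
Below outfall 2: Q → 13680 L/s, C = (12520·38.34 + 1160·1400)/13680 = 153.8 mg/L.
Below outfall 3: Q → 13820 L/s, C = (13680·153.8 + 142.0·1860)/13820 = 171.3 mg/L.

171 mg/L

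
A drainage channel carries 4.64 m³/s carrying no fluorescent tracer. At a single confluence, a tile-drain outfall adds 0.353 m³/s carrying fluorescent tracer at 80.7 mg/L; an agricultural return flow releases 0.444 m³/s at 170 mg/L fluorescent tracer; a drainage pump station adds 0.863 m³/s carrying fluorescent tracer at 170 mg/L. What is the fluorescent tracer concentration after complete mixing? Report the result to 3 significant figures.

Conservation of mass: C = (4.640·0 + 0.3530·80.70 + 0.4440·170.0 + 0.8630·170.0) / 6.300 = 250.7/6.300 = 39.79 mg/L.

39.8 mg/L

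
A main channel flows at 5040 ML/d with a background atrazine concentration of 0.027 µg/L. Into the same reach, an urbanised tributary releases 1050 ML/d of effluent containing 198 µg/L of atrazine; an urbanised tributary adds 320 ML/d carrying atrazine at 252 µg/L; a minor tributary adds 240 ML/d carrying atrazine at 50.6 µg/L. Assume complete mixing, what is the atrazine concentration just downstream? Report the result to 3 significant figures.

45.2 µg/L

Conservation of mass: C = (5040·0.02700 + 1050·198.0 + 320.0·252.0 + 240.0·50.60) / 6650 = 300800/6650 = 45.24 µg/L.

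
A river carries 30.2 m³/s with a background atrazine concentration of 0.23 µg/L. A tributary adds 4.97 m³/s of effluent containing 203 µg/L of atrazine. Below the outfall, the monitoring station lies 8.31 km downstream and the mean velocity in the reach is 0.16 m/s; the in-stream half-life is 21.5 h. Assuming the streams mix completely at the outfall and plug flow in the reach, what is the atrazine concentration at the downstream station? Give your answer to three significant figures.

Flow-weighted average: C = (30.20·0.2300 + 4.970·203.0) / 35.17 = 1016/35.17 = 28.88 µg/L.
Travel time t = 8.31·1000 / 0.16 = 51940 s = 14.43 h.
Half-life 21.5 h → k = ln 2 / 21.5 = 0.03224 h⁻¹ = 0.7737 d⁻¹.
Applying C = C₀e^(−kt): 28.88 × 0.6281 = 18.14 µg/L.

18.1 µg/L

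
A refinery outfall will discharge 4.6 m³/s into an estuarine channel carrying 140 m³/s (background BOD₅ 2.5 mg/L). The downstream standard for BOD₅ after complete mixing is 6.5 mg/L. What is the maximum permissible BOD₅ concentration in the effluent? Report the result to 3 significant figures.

At the limit, (Qr·Cr + Qe·Cₑ)/(Qr + Qe) = 6.5:
Cₑ = (144.6·6.5 − 140.0·2.500) / 4.600 = 128.2 mg/L.

128 mg/L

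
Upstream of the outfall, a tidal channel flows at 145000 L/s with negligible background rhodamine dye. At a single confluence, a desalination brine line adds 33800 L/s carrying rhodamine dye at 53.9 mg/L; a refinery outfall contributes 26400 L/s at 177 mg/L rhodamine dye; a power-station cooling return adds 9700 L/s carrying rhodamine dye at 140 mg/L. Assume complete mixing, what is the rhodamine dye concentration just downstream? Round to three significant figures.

Mass balance: C = (145000·0 + 33800·53.90 + 26400·177.0 + 9700·140.0) / 214900 = 7853000/214900 = 36.54 mg/L.

36.5 mg/L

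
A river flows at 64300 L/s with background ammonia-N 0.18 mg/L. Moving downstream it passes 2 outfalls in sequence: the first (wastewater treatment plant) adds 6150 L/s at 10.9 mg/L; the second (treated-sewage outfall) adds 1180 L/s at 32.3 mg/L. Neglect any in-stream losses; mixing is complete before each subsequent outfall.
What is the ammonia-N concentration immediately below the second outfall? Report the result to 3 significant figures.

After outfall 1: Q = 64300 + 6150 = 70450 L/s; C = (64300·0.1800 + 6150·10.90)/70450 = 1.116 mg/L.
After outfall 2: Q = 70450 + 1180 = 71630 L/s; C = (70450·1.116 + 1180·32.30)/71630 = 1.630 mg/L.

1.63 mg/L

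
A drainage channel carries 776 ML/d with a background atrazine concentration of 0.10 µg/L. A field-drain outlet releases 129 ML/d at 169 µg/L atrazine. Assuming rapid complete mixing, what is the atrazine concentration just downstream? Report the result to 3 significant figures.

Conservation of mass: C = (776.0·0.1000 + 129.0·169.0) / 905.0 = 21880/905.0 = 24.18 µg/L.

24.2 µg/L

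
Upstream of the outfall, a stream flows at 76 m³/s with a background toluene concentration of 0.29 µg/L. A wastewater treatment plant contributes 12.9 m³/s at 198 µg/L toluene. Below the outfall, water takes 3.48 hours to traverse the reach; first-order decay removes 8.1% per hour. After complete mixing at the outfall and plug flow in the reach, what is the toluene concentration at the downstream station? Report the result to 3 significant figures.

21.6 µg/L

Mass balance: C = (76.00·0.2900 + 12.90·198.0) / 88.90 = 2576/88.90 = 28.98 µg/L.
8.1%/h lost → k = −ln(1 − 0.081) = 0.08447 h⁻¹.
Decay over the reach: 28.98·exp(−kt) = 28.98·0.7453 = 21.60 µg/L.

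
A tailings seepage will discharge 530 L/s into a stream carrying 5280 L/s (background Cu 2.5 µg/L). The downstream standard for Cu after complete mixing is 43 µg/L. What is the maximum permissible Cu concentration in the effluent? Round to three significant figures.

446 µg/L

At the limit, (Qr·Cr + Qe·Cₑ)/(Qr + Qe) = 43:
Cₑ = (5810·43 − 5280·2.500) / 530.0 = 446.5 µg/L.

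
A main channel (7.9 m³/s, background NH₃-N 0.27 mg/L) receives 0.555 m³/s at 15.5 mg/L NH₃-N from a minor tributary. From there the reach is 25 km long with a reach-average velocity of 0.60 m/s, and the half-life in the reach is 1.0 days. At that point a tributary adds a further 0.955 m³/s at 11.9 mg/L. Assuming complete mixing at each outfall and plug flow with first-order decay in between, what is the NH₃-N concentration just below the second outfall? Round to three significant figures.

2.02 mg/L

After mixing, C = (7.900·0.2700 + 0.5550·15.50) / 8.455 = 10.74/8.455 = 1.270 mg/L; combined flow 8.455 m³/s.
Travel time t = 25·1000 / 0.60 = 41670 s = 11.57 h.
Half-life 1.0 d → k = ln 2 / 1.0 = 0.6931 d⁻¹.
Decay over the reach: 1.270·exp(−kt) = 1.270·0.7159 = 0.9089 mg/L.
Second outfall: C = (8.455·0.9089 + 0.9550·11.90)/9.410 = 2.024 mg/L.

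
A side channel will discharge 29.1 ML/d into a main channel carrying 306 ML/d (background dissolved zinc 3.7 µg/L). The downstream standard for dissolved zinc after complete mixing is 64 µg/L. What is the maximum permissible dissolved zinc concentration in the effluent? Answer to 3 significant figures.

At the limit, (Qr·Cr + Qe·Cₑ)/(Qr + Qe) = 64:
Cₑ = (335.1·64 − 306.0·3.700) / 29.10 = 698.1 µg/L.

698 µg/L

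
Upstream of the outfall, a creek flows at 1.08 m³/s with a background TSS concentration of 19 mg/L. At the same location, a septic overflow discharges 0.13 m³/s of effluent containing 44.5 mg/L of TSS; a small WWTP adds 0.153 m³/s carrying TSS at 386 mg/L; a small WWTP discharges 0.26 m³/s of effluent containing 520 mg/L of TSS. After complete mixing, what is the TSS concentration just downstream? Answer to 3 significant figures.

136 mg/L

Mass balance: C = (1.080·19.00 + 0.1300·44.50 + 0.1530·386.0 + 0.2600·520.0) / 1.623 = 220.6/1.623 = 135.9 mg/L.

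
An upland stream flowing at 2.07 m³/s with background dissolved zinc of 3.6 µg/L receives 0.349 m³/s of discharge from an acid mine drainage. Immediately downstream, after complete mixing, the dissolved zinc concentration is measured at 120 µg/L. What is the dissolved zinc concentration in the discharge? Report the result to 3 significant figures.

810 µg/L

Mass balance: 2.070·3.600 + 0.3490·Cₑ = 2.419·120.0
→ Cₑ = (2.419·120.0 − 2.070·3.600) / 0.3490 = 810.4 µg/L.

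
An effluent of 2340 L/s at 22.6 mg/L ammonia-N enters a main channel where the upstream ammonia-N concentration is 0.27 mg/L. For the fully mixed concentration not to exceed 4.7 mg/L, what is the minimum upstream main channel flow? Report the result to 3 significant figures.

Set C_mix = 4.7: (Q·0.2700 + 2340·22.60) / (Q + 2340) = 4.7
→ Q = 2340·(22.60 − 4.7)/(4.7 − 0.2700) = 9455 L/s.

9460 L/s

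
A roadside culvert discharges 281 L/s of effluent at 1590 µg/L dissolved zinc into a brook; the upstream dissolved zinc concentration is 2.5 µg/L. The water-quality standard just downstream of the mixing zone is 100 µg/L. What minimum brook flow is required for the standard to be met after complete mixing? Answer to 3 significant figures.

4290 L/s

Set C_mix = 100: (Q·2.500 + 281.0·1590) / (Q + 281.0) = 100
→ Q = 281.0·(1590 − 100)/(100 − 2.500) = 4294 L/s.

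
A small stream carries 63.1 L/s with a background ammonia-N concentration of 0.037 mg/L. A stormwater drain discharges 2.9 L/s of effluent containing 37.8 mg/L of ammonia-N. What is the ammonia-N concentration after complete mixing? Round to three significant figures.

1.70 mg/L

Mixed concentration C = ΣQC/ΣQ = (63.10·0.03700 + 2.900·37.80) / 66.00 = 112.0/66.00 = 1.696 mg/L.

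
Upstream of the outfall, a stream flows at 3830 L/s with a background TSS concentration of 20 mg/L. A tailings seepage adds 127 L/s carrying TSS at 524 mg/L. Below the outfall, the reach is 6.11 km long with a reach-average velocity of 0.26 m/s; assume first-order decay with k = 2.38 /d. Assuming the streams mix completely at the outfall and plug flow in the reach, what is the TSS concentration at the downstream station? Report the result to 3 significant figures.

After mixing, C = (3830·20.00 + 127.0·524.0) / 3957 = 143100/3957 = 36.18 mg/L.
Travel time t = 6.11·1000 / 0.26 = 23500 s = 6.528 h.
After decay, C = 36.18 × e^(−kt) = 36.18 × 0.5234 = 18.94 mg/L.

18.9 mg/L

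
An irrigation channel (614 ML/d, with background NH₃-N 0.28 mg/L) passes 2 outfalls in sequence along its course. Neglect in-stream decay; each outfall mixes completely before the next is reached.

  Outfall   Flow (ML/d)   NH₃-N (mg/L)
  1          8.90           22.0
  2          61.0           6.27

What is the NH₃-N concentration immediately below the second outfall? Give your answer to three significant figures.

1.10 mg/L

Outfall 1: combined Q = 622.9 ML/d; C = (614.0·0.2800 + 8.900·22.00)/622.9 = 0.5903 mg/L.
Outfall 2: combined Q = 683.9 ML/d; C = (622.9·0.5903 + 61.00·6.270)/683.9 = 1.097 mg/L.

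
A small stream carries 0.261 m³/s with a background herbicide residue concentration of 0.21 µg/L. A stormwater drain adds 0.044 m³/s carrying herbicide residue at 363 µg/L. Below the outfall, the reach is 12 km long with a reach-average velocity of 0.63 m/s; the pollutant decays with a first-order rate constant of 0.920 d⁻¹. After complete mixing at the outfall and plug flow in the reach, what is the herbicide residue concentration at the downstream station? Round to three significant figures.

Mass balance: C = (0.2610·0.2100 + 0.04400·363.0) / 0.3050 = 16.03/0.3050 = 52.55 µg/L.
Travel time t = 12·1000 / 0.63 = 19050 s = 5.291 h.
First-order decay: C = 52.55·exp(−k·t) = 52.55·0.8164 = 42.90 µg/L.

42.9 µg/L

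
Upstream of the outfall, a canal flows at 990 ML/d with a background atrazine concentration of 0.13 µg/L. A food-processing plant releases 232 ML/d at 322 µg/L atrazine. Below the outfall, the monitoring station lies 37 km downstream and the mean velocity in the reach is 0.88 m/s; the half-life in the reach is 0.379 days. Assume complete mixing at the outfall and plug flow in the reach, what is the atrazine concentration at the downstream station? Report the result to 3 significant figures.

Mixed concentration C = ΣQC/ΣQ = (990.0·0.1300 + 232.0·322.0) / 1222 = 74830/1222 = 61.24 µg/L.
Travel time t = 37·1000 / 0.88 = 42050 s = 11.68 h.
Half-life 0.379 d → k = ln 2 / 0.379 = 1.829 d⁻¹.
After decay, C = 61.24 × e^(−kt) = 61.24 × 0.4107 = 25.15 µg/L.

25.1 µg/L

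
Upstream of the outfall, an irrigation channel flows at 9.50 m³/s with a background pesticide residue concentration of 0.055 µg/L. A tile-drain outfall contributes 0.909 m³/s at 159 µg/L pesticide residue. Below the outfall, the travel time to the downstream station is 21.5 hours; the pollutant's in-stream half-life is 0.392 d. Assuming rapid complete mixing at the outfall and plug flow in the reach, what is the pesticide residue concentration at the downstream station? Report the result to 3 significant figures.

2.86 µg/L

Mixed concentration C = ΣQC/ΣQ = (9.500·0.05500 + 0.9090·159.0) / 10.41 = 145.1/10.41 = 13.94 µg/L.
Half-life 0.392 d → k = ln 2 / 0.392 = 1.768 d⁻¹.
Decay over the reach: 13.94·exp(−kt) = 13.94·0.2051 = 2.859 µg/L.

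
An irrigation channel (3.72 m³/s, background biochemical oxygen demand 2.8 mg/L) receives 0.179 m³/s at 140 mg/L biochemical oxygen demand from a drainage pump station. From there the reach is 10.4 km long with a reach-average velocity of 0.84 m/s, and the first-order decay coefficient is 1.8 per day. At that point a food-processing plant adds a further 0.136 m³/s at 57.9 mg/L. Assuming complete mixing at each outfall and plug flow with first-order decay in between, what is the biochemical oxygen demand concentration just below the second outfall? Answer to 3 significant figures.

8.74 mg/L

Mixed concentration C = ΣQC/ΣQ = (3.720·2.800 + 0.1790·140.0) / 3.899 = 35.48/3.899 = 9.099 mg/L; combined flow 3.899 m³/s.
Travel time t = 10.4·1000 / 0.84 = 12380 s = 3.439 h.
Decay over the reach: 9.099·exp(−kt) = 9.099·0.7726 = 7.030 mg/L.
Second outfall: C = (3.899·7.030 + 0.1360·57.90)/4.035 = 8.745 mg/L.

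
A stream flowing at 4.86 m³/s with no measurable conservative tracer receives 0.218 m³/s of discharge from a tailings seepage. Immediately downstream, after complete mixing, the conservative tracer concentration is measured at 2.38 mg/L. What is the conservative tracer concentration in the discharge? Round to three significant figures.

Mass balance: 4.860·0 + 0.2180·Cₑ = 5.078·2.380
→ Cₑ = (5.078·2.380 − 4.860·0) / 0.2180 = 55.44 mg/L.

55.4 mg/L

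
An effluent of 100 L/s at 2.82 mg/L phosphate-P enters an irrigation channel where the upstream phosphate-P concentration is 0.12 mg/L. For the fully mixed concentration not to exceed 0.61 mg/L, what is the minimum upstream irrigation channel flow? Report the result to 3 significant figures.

451 L/s

Set C_mix = 0.61: (Q·0.1200 + 100.0·2.820) / (Q + 100.0) = 0.61
→ Q = 100.0·(2.820 − 0.61)/(0.61 − 0.1200) = 451.0 L/s.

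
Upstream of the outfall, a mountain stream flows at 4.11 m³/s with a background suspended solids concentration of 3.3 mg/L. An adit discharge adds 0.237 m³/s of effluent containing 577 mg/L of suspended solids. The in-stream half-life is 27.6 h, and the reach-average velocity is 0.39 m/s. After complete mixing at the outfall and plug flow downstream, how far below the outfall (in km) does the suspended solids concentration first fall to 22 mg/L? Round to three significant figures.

25.3 km

Flow-weighted average: C = (4.110·3.300 + 0.2370·577.0) / 4.347 = 150.3/4.347 = 34.58 mg/L.
Half-life 27.6 h → k = ln 2 / 27.6 = 0.02511 h⁻¹ = 0.6027 d⁻¹.
Set 34.58·exp(−k·t) = 22 → t = ln(34.58/22)/k = 64820 s = 18.01 h.
Distance = v·t = 0.39·64820 = 25280 m = 25.28 km.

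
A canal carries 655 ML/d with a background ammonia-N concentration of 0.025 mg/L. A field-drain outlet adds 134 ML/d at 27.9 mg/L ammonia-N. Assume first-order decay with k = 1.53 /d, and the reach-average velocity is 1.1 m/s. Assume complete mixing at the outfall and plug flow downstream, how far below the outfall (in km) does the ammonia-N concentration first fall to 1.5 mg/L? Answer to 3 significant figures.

Conservation of mass: C = (655.0·0.02500 + 134.0·27.90) / 789.0 = 3755/789.0 = 4.759 mg/L.
Set 4.759·exp(−k·t) = 1.5 → t = ln(4.759/1.5)/k = 65200 s = 18.11 h.
Distance = v·t = 1.1·65200 = 71720 m = 71.72 km.

71.7 km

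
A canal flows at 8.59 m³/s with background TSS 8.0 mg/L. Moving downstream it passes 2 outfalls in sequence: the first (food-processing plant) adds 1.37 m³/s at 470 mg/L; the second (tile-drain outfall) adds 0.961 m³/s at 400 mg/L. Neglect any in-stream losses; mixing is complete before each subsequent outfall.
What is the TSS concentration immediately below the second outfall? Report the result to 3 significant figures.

Below outfall 1: Q → 9.960 m³/s, C = (8.590·8.000 + 1.370·470.0)/9.960 = 71.55 mg/L.
Below outfall 2: Q → 10.92 m³/s, C = (9.960·71.55 + 0.9610·400.0)/10.92 = 100.5 mg/L.

100 mg/L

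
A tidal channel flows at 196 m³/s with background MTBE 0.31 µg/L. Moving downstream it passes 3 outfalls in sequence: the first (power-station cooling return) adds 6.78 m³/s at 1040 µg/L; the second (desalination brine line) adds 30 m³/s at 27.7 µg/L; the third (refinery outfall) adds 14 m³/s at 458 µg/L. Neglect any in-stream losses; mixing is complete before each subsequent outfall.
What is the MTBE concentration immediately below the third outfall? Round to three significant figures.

58.2 µg/L

After outfall 1: Q = 196.0 + 6.780 = 202.8 m³/s; C = (196.0·0.3100 + 6.780·1040)/202.8 = 35.07 µg/L.
After outfall 2: Q = 202.8 + 30.00 = 232.8 m³/s; C = (202.8·35.07 + 30.00·27.70)/232.8 = 34.12 µg/L.
After outfall 3: Q = 232.8 + 14.00 = 246.8 m³/s; C = (232.8·34.12 + 14.00·458.0)/246.8 = 58.17 µg/L.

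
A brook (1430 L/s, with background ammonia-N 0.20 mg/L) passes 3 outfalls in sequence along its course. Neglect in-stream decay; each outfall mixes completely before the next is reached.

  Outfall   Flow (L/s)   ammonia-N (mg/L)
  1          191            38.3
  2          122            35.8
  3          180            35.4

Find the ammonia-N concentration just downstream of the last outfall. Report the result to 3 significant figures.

9.54 mg/L

After outfall 1: Q = 1430 + 191.0 = 1621 L/s; C = (1430·0.2000 + 191.0·38.30)/1621 = 4.689 mg/L.
After outfall 2: Q = 1621 + 122.0 = 1743 L/s; C = (1621·4.689 + 122.0·35.80)/1743 = 6.867 mg/L.
After outfall 3: Q = 1743 + 180.0 = 1923 L/s; C = (1743·6.867 + 180.0·35.40)/1923 = 9.538 mg/L.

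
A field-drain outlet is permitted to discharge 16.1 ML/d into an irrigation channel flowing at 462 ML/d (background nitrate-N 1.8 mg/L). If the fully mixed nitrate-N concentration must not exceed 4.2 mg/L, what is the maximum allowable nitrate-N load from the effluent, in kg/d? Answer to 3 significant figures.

Mass balance at the limit: 462.0·1.800 + 16.10·Cₑ = 478.1·4.2 → Cₑ = 73.07 mg/L.
16.10 ML/d = 0.1863 m³/s. Load = 0.1863 m³/s × 73.07 g/m³ × 86 400 s/d = 1176 kg/d.

1180 kg/d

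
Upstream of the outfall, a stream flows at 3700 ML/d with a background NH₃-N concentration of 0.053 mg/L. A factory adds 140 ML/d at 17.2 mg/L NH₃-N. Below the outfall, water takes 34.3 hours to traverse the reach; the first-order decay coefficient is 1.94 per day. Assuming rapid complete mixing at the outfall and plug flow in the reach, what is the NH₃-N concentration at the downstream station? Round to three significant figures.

Flow-weighted average: C = (3700·0.05300 + 140.0·17.20) / 3840 = 2604/3840 = 0.6782 mg/L.
Decay over the reach: 0.6782·exp(−kt) = 0.6782·0.06250 = 0.04238 mg/L.

0.0424 mg/L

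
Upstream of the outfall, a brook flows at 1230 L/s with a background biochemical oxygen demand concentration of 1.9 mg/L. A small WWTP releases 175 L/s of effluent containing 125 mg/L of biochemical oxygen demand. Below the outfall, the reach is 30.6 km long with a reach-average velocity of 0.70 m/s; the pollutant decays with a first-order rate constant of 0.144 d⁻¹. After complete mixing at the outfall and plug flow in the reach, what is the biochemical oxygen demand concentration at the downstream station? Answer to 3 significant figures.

Mass balance: C = (1230·1.900 + 175.0·125.0) / 1405 = 24210/1405 = 17.23 mg/L.
Travel time t = 30.6·1000 / 0.70 = 43710 s = 12.14 h.
Applying C = C₀e^(−kt): 17.23 × 0.9297 = 16.02 mg/L.

16.0 mg/L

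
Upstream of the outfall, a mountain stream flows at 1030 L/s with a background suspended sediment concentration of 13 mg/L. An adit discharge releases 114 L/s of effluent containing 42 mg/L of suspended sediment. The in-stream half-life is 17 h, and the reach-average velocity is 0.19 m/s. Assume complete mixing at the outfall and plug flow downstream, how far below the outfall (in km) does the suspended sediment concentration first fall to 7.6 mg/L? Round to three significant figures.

12.4 km

Mixed concentration C = ΣQC/ΣQ = (1030·13.00 + 114.0·42.00) / 1144 = 18180/1144 = 15.89 mg/L.
Half-life 17 h → k = ln 2 / 17 = 0.04077 h⁻¹ = 0.9786 d⁻¹.
Set 15.89·exp(−k·t) = 7.6 → t = ln(15.89/7.6)/k = 65120 s = 18.09 h.
Distance = v·t = 0.19·65120 = 12370 m = 12.37 km.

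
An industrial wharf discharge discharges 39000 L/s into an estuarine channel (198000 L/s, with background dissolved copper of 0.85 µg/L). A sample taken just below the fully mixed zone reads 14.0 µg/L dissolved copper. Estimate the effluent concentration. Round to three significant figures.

Mass balance: 198000·0.8500 + 39000·Cₑ = 237000·14.00
→ Cₑ = (237000·14.00 − 198000·0.8500) / 39000 = 80.76 µg/L.

80.8 µg/L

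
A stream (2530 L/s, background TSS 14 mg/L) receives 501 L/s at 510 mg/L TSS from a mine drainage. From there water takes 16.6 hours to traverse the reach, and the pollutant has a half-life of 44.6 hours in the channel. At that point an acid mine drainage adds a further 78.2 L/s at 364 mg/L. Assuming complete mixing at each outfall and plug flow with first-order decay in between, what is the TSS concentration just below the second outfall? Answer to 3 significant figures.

After mixing, C = (2530·14.00 + 501.0·510.0) / 3031 = 290900/3031 = 95.98 mg/L; combined flow 3031 L/s.
Half-life 44.6 h → k = ln 2 / 44.6 = 0.01554 h⁻¹ = 0.3730 d⁻¹.
After decay, C = 95.98 × e^(−kt) = 95.98 × 0.7726 = 74.16 mg/L.
At the second outfall, C = (3031·74.16 + 78.20·364.0) / (3031 + 78.20) = 81.45 mg/L.

81.4 mg/L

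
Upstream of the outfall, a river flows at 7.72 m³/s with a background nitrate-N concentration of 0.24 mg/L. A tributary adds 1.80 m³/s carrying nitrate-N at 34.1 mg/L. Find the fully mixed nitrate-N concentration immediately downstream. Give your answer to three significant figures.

Flow-weighted average: C = (7.720·0.2400 + 1.800·34.10) / 9.520 = 63.23/9.520 = 6.642 mg/L.

6.64 mg/L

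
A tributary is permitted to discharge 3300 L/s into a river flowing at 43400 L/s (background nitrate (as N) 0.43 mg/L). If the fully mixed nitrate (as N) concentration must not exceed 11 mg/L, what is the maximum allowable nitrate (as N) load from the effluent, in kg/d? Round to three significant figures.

42800 kg/d

Mass balance at the limit: 43400·0.4300 + 3300·Cₑ = 46700·11 → Cₑ = 150.0 mg/L.
3300 L/s = 3.300 m³/s. Load = 3.300 m³/s × 150.0 g/m³ × 86 400 s/d = 42770 kg/d.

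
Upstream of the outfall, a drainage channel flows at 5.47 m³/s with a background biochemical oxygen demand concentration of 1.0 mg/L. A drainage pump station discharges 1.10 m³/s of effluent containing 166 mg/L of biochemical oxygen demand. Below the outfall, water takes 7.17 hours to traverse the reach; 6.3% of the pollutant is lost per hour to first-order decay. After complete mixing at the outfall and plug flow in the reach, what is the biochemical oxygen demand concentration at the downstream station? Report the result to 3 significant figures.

After mixing, C = (5.470·1.000 + 1.100·166.0) / 6.570 = 188.1/6.570 = 28.63 mg/L.
6.3%/h lost → k = −ln(1 − 0.063) = 0.06507 h⁻¹.
After decay, C = 28.63 × e^(−kt) = 28.63 × 0.6272 = 17.95 mg/L.

18.0 mg/L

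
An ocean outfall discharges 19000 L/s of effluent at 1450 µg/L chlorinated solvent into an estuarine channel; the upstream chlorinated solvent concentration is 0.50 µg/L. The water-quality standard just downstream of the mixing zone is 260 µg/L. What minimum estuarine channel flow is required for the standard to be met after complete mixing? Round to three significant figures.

87100 L/s

Set C_mix = 260: (Q·0.5000 + 19000·1450) / (Q + 19000) = 260
→ Q = 19000·(1450 − 260)/(260 − 0.5000) = 87130 L/s.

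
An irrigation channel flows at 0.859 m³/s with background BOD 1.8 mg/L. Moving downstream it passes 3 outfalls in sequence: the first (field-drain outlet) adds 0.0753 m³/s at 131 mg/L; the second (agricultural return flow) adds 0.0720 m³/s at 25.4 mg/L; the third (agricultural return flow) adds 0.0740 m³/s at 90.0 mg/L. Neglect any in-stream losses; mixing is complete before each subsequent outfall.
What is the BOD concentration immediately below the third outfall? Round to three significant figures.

After outfall 1: Q = 0.8590 + 0.07530 = 0.9343 m³/s; C = (0.8590·1.800 + 0.07530·131.0)/0.9343 = 12.21 mg/L.
After outfall 2: Q = 0.9343 + 0.07200 = 1.006 m³/s; C = (0.9343·12.21 + 0.07200·25.40)/1.006 = 13.16 mg/L.
After outfall 3: Q = 1.006 + 0.07400 = 1.080 m³/s; C = (1.006·13.16 + 0.07400·90.00)/1.080 = 18.42 mg/L.

18.4 mg/L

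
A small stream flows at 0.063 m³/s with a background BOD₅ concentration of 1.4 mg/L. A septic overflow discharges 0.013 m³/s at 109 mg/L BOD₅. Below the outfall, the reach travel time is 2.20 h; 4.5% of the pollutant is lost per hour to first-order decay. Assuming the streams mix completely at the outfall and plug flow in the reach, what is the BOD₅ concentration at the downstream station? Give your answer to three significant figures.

17.9 mg/L

Conservation of mass: C = (0.06300·1.400 + 0.01300·109.0) / 0.07600 = 1.505/0.07600 = 19.81 mg/L.
4.5%/h lost → k = −ln(1 − 0.045) = 0.04604 h⁻¹.
Decay over the reach: 19.81·exp(−kt) = 19.81·0.9037 = 17.90 mg/L.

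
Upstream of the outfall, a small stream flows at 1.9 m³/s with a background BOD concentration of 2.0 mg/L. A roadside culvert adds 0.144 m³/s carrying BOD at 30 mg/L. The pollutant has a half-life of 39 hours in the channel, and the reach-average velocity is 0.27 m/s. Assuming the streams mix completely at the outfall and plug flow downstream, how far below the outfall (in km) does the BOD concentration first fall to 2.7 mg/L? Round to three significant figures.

Flow-weighted average: C = (1.900·2.000 + 0.1440·30.00) / 2.044 = 8.120/2.044 = 3.973 mg/L.
Half-life 39 h → k = ln 2 / 39 = 0.01777 h⁻¹ = 0.4266 d⁻¹.
Set 3.973·exp(−k·t) = 2.7 → t = ln(3.973/2.7)/k = 78220 s = 21.73 h.
Distance = v·t = 0.27·78220 = 21120 m = 21.12 km.

21.1 km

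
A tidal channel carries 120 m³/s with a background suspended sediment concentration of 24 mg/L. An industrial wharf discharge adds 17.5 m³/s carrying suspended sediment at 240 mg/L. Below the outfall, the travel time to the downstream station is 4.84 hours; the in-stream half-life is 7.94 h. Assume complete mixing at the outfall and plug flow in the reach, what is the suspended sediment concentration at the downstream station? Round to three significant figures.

Flow-weighted average: C = (120.0·24.00 + 17.50·240.0) / 137.5 = 7080/137.5 = 51.49 mg/L.
Half-life 7.94 h → k = ln 2 / 7.94 = 0.08730 h⁻¹ = 2.095 d⁻¹.
Decay over the reach: 51.49·exp(−kt) = 51.49·0.6554 = 33.75 mg/L.

33.7 mg/L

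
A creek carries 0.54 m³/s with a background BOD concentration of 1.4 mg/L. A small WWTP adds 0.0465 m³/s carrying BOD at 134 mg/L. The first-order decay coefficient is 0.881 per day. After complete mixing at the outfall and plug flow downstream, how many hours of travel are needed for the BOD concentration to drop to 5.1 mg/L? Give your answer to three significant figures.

After mixing, C = (0.5400·1.400 + 0.04650·134.0) / 0.5865 = 6.987/0.5865 = 11.91 mg/L.
11.91·exp(−k·t) = 5.1 → t = ln(11.91/5.1)/k = 83200 s = 23.11 h.

23.1 h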